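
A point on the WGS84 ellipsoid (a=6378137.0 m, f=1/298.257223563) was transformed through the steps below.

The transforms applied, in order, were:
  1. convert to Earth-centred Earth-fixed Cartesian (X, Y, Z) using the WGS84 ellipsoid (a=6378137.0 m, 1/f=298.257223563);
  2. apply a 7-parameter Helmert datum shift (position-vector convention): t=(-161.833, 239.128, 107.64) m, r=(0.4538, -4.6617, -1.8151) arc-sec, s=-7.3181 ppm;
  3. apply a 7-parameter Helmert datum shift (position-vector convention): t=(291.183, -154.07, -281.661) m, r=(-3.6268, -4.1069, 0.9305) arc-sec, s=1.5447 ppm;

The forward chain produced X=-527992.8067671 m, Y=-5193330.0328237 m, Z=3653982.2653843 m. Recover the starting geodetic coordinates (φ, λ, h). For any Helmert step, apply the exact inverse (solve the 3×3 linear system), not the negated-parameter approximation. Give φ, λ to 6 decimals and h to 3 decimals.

φ=35.172495°, λ=-95.804485°, h=1030.304 m

start: X=-527992.8068, Y=-5193330.0328, Z=3653982.2654 m
→ Helmert⁻¹: X=-528233.8437, Y=-5193229.8102, Z=3654177.4855
→ Helmert⁻¹: X=-527947.5880, Y=-5193503.5513, Z=3654119.9446
→ geod (Bowring, a=6378137.000): φ=35.17249500°, λ=-95.80448500°, h=1030.3040 m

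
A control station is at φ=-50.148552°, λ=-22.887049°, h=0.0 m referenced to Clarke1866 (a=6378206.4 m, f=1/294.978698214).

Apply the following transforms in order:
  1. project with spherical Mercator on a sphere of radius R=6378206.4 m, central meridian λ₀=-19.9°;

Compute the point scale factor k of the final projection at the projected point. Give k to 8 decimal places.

start: φ=-50.148552°, λ=-22.887049°, h=0.000 m
→ into merc (λ₀=-19.9°): φ=-50.14855200°, λ−λ₀=-2.98704900°
scale k = 1.56055099

1.56055099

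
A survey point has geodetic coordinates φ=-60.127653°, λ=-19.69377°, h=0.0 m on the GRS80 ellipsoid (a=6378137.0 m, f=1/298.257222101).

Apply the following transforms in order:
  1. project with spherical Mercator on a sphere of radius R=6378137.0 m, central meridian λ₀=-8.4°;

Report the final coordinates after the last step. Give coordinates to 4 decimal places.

E=-1257216.7255 m, N=-8428213.4255 m

start: φ=-60.127653°, λ=-19.693770°, h=0.000 m
→ merc (R=6378137.0, λ₀=-8.4°): E=-1257216.7255, N=-8428213.4255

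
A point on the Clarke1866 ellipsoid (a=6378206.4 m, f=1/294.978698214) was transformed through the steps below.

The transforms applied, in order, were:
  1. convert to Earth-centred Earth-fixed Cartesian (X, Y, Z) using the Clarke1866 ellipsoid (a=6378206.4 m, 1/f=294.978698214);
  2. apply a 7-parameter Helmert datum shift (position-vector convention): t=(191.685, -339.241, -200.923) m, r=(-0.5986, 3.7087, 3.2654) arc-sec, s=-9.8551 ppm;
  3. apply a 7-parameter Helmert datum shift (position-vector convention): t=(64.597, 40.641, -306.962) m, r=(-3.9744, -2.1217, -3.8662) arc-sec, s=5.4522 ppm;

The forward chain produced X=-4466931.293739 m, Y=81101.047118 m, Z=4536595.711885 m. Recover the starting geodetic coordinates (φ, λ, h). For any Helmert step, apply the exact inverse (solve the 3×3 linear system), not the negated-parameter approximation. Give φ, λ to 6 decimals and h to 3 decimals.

φ=45.634222°, λ=178.957555°, h=533.959 m

start: X=-4466931.2937, Y=81101.0471, Z=4536595.7119 m
→ Helmert⁻¹: X=-4466926.3839, Y=80888.8172, Z=4536925.4446
→ Helmert⁻¹: X=-4467242.3846, Y=81286.4131, Z=4537090.9955
→ geod (Bowring, a=6378206.400): φ=45.63422200°, λ=178.95755500°, h=533.9590 m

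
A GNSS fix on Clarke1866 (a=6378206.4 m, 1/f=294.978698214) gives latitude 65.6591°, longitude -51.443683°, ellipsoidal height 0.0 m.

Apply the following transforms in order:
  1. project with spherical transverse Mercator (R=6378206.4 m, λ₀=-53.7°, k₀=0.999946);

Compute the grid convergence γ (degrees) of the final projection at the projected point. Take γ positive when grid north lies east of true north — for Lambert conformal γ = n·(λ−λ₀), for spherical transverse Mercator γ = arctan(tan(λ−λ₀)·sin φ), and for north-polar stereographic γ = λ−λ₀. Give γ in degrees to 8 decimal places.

start: φ=65.659100°, λ=-51.443683°, h=0.000 m
→ into tm (λ₀=-53.7°): φ=65.65910000°, λ−λ₀=2.25631700°
convergence γ = 2.05593188°

2.05593188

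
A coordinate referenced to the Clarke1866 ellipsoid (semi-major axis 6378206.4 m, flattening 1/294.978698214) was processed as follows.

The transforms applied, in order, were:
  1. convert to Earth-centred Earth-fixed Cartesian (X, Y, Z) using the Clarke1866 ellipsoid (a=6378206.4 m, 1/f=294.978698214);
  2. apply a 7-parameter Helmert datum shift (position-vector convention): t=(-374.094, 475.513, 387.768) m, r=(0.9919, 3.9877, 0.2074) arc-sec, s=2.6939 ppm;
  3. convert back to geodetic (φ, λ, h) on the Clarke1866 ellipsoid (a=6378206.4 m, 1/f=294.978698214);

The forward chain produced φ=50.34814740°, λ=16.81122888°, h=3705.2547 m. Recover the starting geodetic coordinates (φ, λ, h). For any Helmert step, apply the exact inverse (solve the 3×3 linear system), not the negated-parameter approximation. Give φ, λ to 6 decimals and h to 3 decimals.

φ=50.345378°, λ=16.803961°, h=3530.698 m

start: φ=50.348147°, λ=16.811229°, h=3705.255 m
→ ECEF (a=6378206.400, f=1/294.978698214): X=3906228.0544, Y=1180195.1601, Z=4890239.4146
→ Helmert⁻¹: X=3906498.2745, Y=1179736.0560, Z=4889908.3247
→ geod (Bowring, a=6378206.400): φ=50.34537800°, λ=16.80396100°, h=3530.6980 m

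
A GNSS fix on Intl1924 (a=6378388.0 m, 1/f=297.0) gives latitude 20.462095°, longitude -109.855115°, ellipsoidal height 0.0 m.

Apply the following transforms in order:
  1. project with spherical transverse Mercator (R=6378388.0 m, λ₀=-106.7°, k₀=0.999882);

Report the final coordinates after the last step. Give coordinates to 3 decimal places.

E=-329164.553 m, N=2280821.389 m

start: φ=20.462095°, λ=-109.855115°, h=0.000 m
→ tm (R=6378388.0, λ₀=-106.7°): E=-329164.5531, N=2280821.3888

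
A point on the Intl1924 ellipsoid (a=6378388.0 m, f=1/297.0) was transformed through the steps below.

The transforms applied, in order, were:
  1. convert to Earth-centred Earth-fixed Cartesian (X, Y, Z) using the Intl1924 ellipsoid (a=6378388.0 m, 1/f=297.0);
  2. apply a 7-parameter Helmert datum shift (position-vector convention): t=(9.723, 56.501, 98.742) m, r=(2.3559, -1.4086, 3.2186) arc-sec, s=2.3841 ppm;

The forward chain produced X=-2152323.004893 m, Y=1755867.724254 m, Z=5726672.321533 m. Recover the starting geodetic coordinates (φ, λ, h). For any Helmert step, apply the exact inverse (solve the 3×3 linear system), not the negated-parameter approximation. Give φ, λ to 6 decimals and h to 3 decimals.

start: X=-2152323.0049, Y=1755867.7243, Z=5726672.3215 m
→ Helmert⁻¹: X=-2152261.0899, Y=1755906.0287, Z=5726554.5693
→ geod (Bowring, a=6378388.000): φ=64.27563600°, λ=140.79097300°, h=3671.5530 m

φ=64.275636°, λ=140.790973°, h=3671.553 m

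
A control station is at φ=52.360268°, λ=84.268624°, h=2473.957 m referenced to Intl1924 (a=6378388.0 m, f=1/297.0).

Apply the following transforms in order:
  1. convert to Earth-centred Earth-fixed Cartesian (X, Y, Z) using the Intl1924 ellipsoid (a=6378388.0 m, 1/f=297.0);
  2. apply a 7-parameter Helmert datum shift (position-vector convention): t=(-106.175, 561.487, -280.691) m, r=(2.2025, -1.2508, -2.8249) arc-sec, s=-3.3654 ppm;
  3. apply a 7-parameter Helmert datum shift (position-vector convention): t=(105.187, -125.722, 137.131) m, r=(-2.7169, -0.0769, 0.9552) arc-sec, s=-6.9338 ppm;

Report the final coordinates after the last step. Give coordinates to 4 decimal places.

X=389968.5737 m, Y=3885876.8787 m, Z=5029240.0079 m

start: φ=52.360268°, λ=84.268624°, h=2473.957 m
→ ECEF (a=6378388.000, f=1/297.0): X=389970.7334, Y=3885472.1305, Z=5029442.5513
→ Helmert 7p (PV): X=389885.9606, Y=3885961.4962, Z=5029188.7881
→ Helmert 7p (PV): X=389968.5737, Y=3885876.8787, Z=5029240.0079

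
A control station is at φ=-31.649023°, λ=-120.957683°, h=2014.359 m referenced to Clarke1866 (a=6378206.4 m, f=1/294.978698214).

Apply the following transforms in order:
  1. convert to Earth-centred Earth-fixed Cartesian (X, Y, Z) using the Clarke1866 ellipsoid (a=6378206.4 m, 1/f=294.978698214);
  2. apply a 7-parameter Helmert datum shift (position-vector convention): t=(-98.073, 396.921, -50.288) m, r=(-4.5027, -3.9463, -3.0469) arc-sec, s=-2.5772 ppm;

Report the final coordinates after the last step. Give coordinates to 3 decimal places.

start: φ=-31.649023°, λ=-120.957683°, h=2014.359 m
→ ECEF (a=6378206.400, f=1/294.978698214): X=-2796515.5993, Y=-4661979.4123, Z=-3328242.8757
→ Helmert 7p (PV): X=-2796611.6543, Y=-4661601.8214, Z=-3328236.3202

X=-2796611.654 m, Y=-4661601.821 m, Z=-3328236.320 m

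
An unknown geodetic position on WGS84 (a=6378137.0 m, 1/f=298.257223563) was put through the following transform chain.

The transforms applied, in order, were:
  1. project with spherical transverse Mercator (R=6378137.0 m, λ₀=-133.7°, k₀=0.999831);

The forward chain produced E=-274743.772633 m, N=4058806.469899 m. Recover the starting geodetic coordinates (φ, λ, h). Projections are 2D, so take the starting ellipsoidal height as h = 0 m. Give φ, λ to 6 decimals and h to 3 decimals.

start: E=-274743.7726, N=4058806.4699 m
→ tm⁻¹: φ=36.42778200°, λ=-136.76750800°

φ=36.427782°, λ=-136.767508°, h=0.000 m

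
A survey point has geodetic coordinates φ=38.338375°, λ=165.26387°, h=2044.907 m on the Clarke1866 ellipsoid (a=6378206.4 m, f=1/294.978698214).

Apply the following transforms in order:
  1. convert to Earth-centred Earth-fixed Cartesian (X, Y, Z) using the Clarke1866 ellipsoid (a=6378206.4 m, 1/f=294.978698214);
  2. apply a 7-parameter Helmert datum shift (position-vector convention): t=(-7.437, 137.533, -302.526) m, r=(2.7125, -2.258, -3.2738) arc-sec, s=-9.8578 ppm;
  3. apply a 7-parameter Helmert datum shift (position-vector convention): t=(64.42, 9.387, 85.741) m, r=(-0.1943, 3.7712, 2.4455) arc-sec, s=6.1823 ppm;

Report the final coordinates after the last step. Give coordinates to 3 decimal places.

start: φ=38.338375°, λ=165.263870°, h=2044.907 m
→ ECEF (a=6378206.400, f=1/294.978698214): X=-4846125.9329, Y=1274624.1083, Z=3936046.2179
→ Helmert 7p (PV): X=-4846108.4552, Y=1274774.2317, Z=3935668.6026
→ Helmert 7p (PV): X=-4846017.1518, Y=1274737.7508, Z=3935866.0776

X=-4846017.152 m, Y=1274737.751 m, Z=3935866.078 m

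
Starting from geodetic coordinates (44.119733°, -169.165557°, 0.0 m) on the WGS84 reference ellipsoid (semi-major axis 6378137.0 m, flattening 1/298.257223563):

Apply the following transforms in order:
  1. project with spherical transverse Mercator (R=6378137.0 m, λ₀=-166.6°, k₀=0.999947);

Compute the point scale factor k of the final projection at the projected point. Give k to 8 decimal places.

1.00046368

start: φ=44.119733°, λ=-169.165557°, h=0.000 m
→ into tm (λ₀=-166.6°): φ=44.11973300°, λ−λ₀=-2.56555700°
scale k = 1.00046368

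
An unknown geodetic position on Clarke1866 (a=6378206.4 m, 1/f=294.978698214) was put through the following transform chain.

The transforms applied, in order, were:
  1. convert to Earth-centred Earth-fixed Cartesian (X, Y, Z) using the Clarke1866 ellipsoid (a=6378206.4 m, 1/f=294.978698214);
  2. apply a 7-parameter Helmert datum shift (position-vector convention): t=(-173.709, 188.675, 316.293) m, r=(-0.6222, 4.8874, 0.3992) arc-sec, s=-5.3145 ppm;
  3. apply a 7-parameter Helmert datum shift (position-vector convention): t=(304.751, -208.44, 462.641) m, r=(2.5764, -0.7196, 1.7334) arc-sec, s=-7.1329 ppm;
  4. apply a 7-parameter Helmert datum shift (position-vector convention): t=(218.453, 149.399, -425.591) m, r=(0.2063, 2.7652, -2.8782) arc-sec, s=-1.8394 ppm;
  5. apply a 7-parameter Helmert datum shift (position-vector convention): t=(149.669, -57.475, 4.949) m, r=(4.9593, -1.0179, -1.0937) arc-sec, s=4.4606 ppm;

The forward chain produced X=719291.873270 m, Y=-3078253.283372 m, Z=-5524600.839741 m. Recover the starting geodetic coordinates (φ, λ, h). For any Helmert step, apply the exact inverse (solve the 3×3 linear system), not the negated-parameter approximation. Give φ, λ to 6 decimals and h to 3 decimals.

start: X=719291.8733, Y=-3078253.2834, Z=-5524600.8397 m
→ Helmert⁻¹: X=719128.0559, Y=-3078311.0925, Z=-5524510.6817
→ Helmert⁻¹: X=719027.9381, Y=-3078461.6459, Z=-5524082.5334
→ Helmert⁻¹: X=718683.1704, Y=-3078350.2082, Z=-5524548.6371
→ Helmert⁻¹: X=718985.6526, Y=-3078539.9698, Z=-5524886.5424
→ geod (Bowring, a=6378206.400): φ=-60.38882800°, λ=-76.85433500°, h=3534.8350 m

φ=-60.388828°, λ=-76.854335°, h=3534.835 m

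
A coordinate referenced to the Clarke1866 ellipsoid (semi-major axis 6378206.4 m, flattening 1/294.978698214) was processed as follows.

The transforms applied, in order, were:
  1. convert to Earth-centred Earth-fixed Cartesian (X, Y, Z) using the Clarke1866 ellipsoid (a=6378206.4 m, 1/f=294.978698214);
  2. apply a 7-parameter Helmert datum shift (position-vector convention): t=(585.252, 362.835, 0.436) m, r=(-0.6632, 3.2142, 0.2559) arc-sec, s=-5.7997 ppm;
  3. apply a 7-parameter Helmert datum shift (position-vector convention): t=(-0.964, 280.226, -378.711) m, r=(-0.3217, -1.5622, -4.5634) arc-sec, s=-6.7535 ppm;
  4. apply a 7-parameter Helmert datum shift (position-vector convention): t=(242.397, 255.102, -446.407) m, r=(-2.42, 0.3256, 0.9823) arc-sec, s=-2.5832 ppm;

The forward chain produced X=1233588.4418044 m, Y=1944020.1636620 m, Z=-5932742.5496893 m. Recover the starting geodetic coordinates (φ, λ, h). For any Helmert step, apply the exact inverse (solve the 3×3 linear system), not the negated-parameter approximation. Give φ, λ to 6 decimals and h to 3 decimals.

start: X=1233588.4418, Y=1944020.1637, Z=-5932742.5497 m
→ Helmert⁻¹: X=1233367.8524, Y=1943833.8096, Z=-5932286.7141
→ Helmert⁻¹: X=1233289.2186, Y=1943603.2465, Z=-5931954.3738
→ Helmert⁻¹: X=1232805.9639, Y=1943269.2253, Z=-5931963.7547
→ geod (Bowring, a=6378206.400): φ=-68.92687500°, λ=57.60904300°, h=3327.4350 m

φ=-68.926875°, λ=57.609043°, h=3327.435 m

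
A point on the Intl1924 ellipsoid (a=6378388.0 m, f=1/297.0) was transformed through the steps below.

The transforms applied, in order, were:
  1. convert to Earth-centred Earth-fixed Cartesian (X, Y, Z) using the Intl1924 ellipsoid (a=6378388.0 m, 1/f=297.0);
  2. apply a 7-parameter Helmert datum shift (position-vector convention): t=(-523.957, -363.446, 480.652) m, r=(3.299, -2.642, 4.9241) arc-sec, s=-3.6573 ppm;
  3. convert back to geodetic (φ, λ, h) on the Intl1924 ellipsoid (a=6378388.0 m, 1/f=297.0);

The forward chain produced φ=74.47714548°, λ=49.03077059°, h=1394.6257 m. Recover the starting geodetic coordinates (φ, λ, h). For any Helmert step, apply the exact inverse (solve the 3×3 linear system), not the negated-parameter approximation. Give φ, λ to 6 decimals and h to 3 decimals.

start: φ=74.477145°, λ=49.030771°, h=1394.626 m
→ ECEF (a=6378388.000, f=1/297.0): X=1122955.5155, Y=1293214.5812, Z=6124895.5603
→ Helmert⁻¹: X=1123592.9106, Y=1293653.8887, Z=6124402.2246
→ geod (Bowring, a=6378388.000): φ=74.46949300°, λ=49.02430900°, h=1119.9590 m

φ=74.469493°, λ=49.024309°, h=1119.959 m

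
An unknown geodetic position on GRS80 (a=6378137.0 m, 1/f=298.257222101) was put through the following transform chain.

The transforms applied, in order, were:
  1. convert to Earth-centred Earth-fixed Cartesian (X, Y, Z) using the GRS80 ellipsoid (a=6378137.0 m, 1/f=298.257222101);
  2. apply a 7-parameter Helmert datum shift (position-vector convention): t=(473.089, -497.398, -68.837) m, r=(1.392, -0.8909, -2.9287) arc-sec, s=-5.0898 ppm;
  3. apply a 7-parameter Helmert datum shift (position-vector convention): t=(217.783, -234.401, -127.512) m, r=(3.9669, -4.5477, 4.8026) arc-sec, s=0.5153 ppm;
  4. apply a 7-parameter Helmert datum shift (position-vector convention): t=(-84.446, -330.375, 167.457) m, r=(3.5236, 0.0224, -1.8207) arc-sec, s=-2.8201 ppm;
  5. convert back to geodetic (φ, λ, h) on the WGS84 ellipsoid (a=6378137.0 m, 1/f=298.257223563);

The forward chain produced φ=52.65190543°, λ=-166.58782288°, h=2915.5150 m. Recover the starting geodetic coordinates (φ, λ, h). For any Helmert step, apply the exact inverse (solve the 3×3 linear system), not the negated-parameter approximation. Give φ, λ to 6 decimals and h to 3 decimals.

start: φ=52.651905°, λ=-166.587823°, h=2915.515 m
→ ECEF (a=6378137.000, f=1/298.257223563): X=-3773512.1071, Y=-899824.9374, Z=5049454.8917
→ Helmert⁻¹: X=-3773430.9115, Y=-899444.1503, Z=5049316.6296
→ Helmert⁻¹: X=-3773556.3509, Y=-899024.3105, Z=5049542.0286
→ Helmert⁻¹: X=-3774014.0802, Y=-898550.9939, Z=5049658.9319
→ geod (Bowring, a=6378137.000): φ=52.65163900°, λ=-166.60784400°, h=3194.8180 m

φ=52.651639°, λ=-166.607844°, h=3194.818 m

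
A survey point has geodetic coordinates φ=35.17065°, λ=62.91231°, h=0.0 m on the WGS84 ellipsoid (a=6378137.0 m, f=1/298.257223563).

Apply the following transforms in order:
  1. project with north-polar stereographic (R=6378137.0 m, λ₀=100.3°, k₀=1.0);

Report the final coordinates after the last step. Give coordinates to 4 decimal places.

E=-4017493.9326 m, N=-5257004.3726 m

start: φ=35.170650°, λ=62.912310°, h=0.000 m
→ stereo (R=6378137.0, λ₀=100.3°): E=-4017493.9326, N=-5257004.3726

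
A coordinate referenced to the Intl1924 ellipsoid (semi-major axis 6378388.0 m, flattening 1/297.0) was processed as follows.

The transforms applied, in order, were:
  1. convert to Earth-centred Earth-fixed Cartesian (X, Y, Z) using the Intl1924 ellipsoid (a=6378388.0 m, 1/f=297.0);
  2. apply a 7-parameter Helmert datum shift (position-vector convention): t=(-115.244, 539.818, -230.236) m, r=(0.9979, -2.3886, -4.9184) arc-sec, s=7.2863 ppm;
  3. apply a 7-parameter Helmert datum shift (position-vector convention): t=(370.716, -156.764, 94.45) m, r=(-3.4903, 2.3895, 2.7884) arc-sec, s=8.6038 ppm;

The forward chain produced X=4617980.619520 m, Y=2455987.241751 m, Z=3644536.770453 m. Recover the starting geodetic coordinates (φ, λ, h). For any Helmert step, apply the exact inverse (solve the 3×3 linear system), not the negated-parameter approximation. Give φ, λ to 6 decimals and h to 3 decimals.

start: X=4617980.6195, Y=2455987.2418, Z=3644536.7705 m
→ Helmert⁻¹: X=4617561.1562, Y=2455998.7807, Z=3644506.0164
→ Helmert⁻¹: X=4617626.4073, Y=2455568.8119, Z=3644644.3427
→ geod (Bowring, a=6378388.000): φ=35.05329400°, λ=28.00322400°, h=3271.8440 m

φ=35.053294°, λ=28.003224°, h=3271.844 m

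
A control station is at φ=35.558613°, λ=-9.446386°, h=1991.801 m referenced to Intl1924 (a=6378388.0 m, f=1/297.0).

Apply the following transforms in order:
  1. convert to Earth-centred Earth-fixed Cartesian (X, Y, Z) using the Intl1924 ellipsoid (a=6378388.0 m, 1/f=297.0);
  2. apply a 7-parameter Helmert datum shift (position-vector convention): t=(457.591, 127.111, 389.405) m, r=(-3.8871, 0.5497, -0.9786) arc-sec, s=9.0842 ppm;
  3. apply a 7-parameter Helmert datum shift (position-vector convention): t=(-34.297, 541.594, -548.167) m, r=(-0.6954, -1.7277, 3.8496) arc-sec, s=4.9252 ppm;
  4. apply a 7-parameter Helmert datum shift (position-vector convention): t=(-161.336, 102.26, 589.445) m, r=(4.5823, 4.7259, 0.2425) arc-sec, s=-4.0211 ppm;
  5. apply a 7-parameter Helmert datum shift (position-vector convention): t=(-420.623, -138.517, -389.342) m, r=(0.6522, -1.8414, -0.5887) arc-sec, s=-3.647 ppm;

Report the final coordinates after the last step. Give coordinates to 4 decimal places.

start: φ=35.558613°, λ=-9.446386°, h=1991.801 m
→ ECEF (a=6378388.000, f=1/297.0): X=5126015.5033, Y=-852870.6347, Z=3689676.4311
→ Helmert 7p (PV): X=5126525.4469, Y=-852706.0581, Z=3690101.7654
→ Helmert 7p (PV): X=5126501.4046, Y=-852060.5442, Z=3689617.5884
→ Helmert 7p (PV): X=5126404.9916, Y=-852030.7977, Z=3690055.8111
→ Helmert 7p (PV): X=5125930.2985, Y=-852192.5063, Z=3689696.0825

X=5125930.2985 m, Y=-852192.5063 m, Z=3689696.0825 m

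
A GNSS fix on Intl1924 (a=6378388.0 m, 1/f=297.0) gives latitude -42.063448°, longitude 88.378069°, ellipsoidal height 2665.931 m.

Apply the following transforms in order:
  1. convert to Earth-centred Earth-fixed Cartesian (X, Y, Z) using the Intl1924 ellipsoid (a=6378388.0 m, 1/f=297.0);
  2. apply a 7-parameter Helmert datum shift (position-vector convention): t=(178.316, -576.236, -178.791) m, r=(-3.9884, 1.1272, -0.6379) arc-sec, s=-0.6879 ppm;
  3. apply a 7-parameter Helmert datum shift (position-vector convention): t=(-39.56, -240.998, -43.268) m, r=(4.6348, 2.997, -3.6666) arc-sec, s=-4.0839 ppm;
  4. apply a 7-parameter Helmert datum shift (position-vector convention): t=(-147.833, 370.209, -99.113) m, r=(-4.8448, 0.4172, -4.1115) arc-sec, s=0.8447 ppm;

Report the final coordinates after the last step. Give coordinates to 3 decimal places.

start: φ=-42.063448°, λ=88.378069°, h=2665.931 m
→ ECEF (a=6378388.000, f=1/297.0): X=134288.8740, Y=4742575.5932, Z=-4252697.8063
→ Helmert 7p (PV): X=134458.5244, Y=4741913.4480, Z=-4252966.1096
→ Helmert 7p (PV): X=134440.9133, Y=4741746.2588, Z=-4252887.4115
→ Helmert 7p (PV): X=134379.1096, Y=4742017.9003, Z=-4253101.7642

X=134379.110 m, Y=4742017.900 m, Z=-4253101.764 m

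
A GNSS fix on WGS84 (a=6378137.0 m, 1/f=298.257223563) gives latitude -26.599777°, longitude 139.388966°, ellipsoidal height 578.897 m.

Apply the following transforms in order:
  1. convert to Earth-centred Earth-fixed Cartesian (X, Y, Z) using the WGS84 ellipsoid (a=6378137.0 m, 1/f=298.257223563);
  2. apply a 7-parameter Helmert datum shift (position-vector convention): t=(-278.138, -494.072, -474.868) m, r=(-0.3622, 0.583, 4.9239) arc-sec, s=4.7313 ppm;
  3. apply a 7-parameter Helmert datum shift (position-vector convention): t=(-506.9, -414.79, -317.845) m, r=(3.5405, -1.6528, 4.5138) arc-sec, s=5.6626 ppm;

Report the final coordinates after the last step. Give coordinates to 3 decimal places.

X=-4333733.430 m, Y=3714037.125 m, Z=-2839680.692 m

start: φ=-26.599777°, λ=139.388966°, h=578.897 m
→ ECEF (a=6378137.000, f=1/298.257223563): X=-4332748.1120, Y=3715061.8791, Z=-2838893.2286
→ Helmert 7p (PV): X=-4333143.4590, Y=3714476.9683, Z=-2839375.8055
→ Helmert 7p (PV): X=-4333733.4301, Y=3714037.1246, Z=-2839680.6917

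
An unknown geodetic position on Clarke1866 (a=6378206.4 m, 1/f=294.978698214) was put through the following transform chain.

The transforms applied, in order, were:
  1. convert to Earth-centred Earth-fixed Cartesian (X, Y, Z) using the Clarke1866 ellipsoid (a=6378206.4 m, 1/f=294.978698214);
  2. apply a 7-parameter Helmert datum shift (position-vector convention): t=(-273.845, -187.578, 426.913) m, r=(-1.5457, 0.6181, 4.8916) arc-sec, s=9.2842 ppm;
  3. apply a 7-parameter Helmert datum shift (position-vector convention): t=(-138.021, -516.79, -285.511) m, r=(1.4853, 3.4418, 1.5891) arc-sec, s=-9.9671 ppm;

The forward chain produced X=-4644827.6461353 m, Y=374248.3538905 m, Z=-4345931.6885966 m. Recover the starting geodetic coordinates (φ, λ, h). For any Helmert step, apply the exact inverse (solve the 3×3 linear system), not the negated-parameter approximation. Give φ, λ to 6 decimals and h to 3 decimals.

φ=-43.201691°, λ=175.382510°, h=3662.107 m

start: X=-4644827.6461, Y=374248.3539, Z=-4345931.6886 m
→ Helmert⁻¹: X=-4644660.5175, Y=374773.3689, Z=-4345769.6925
→ Helmert⁻¹: X=-4644321.6340, Y=375100.1756, Z=-4346167.3613
→ geod (Bowring, a=6378206.400): φ=-43.20169100°, λ=175.38251000°, h=3662.1070 m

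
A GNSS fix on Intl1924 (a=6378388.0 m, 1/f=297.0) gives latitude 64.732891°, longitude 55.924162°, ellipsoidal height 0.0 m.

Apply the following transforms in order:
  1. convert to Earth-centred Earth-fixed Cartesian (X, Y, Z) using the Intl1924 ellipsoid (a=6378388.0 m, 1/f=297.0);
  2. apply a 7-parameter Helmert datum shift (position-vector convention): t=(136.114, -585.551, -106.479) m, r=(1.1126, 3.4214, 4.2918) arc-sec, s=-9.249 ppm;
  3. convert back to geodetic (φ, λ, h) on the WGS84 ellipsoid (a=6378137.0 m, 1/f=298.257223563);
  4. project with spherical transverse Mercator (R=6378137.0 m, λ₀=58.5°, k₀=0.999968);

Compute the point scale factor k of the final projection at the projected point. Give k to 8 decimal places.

1.00015345

start: φ=64.732891°, λ=55.924162°, h=0.000 m
→ ECEF (a=6378388.000, f=1/297.0): X=1529623.8136, Y=2261298.4514, Z=5745190.6261
→ Helmert 7p (PV): X=1529794.0262, Y=2260692.8231, Z=5745017.8349
→ geod (Bowring, a=6378137.000): φ=64.73489057°, λ=55.91408015°, h=-153.3263 m
→ into tm (λ₀=58.5°): φ=64.73489057°, λ−λ₀=-2.58591985°
scale k = 1.00015345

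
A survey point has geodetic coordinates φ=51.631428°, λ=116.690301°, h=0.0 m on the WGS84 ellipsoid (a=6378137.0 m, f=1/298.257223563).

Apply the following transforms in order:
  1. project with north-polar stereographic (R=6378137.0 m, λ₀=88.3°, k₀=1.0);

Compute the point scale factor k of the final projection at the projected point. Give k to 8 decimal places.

1.12105483

start: φ=51.631428°, λ=116.690301°, h=0.000 m
→ into stereo (λ₀=88.3°): φ=51.63142800°, λ−λ₀=28.39030100°
scale k = 1.12105483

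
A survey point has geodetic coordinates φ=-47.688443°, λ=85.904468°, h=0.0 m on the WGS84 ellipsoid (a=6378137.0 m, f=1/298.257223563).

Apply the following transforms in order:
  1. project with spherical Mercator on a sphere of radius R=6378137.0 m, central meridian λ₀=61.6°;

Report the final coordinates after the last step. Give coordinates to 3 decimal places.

E=2705561.002 m, N=-6055178.482 m

start: φ=-47.688443°, λ=85.904468°, h=0.000 m
→ merc (R=6378137.0, λ₀=61.6°): E=2705561.0018, N=-6055178.4817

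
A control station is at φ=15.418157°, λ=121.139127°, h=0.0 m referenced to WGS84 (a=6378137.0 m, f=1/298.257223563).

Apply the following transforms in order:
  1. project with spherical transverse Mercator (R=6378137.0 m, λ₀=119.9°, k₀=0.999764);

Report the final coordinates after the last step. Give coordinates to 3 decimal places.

start: φ=15.418157°, λ=121.139127°, h=0.000 m
→ tm (R=6378137.0, λ₀=119.9°): E=132952.2453, N=1716318.5932

E=132952.245 m, N=1716318.593 m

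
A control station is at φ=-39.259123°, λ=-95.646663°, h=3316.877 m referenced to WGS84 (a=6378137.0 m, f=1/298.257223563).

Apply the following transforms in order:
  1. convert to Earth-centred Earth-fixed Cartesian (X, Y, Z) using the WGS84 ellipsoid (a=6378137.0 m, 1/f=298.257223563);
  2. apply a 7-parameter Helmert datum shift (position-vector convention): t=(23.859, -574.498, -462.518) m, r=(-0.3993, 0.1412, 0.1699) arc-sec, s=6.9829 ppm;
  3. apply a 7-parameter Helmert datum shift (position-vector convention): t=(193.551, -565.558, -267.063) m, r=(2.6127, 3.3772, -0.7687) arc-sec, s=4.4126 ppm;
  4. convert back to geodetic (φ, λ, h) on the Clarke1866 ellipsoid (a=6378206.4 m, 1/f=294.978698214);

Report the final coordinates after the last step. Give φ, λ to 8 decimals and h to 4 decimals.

φ=-39.26047860°, λ=-95.64386436°, h=4738.9732 m

start: φ=-39.259123°, λ=-95.646663°, h=3316.877 m
→ ECEF (a=6378137.000, f=1/298.257223563): X=-486825.0982, Y=-4923732.7866, Z=-4016731.4186
→ Helmert 7p (PV): X=-486803.3326, Y=-4924349.8434, Z=-4017212.1200
→ Helmert 7p (PV): X=-486696.0563, Y=-4924884.4313, Z=-4017551.3145
→ geod (Bowring, a=6378206.400): φ=-39.26047860°, λ=-95.64386436°, h=4738.9732 m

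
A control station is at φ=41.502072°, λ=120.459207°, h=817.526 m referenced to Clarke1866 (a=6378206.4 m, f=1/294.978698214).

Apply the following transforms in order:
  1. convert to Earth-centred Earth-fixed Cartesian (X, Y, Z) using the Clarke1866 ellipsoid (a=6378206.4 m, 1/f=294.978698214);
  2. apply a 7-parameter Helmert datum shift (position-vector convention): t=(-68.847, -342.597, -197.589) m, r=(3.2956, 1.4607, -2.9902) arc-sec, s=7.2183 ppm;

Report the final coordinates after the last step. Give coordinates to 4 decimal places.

start: φ=41.502072°, λ=120.459207°, h=817.526 m
→ ECEF (a=6378206.400, f=1/294.978698214): X=-2425416.1503, Y=4124251.3140, Z=4204686.4510
→ Helmert 7p (PV): X=-2425412.9390, Y=4123906.4674, Z=4204602.2846

X=-2425412.9390 m, Y=4123906.4674 m, Z=4204602.2846 m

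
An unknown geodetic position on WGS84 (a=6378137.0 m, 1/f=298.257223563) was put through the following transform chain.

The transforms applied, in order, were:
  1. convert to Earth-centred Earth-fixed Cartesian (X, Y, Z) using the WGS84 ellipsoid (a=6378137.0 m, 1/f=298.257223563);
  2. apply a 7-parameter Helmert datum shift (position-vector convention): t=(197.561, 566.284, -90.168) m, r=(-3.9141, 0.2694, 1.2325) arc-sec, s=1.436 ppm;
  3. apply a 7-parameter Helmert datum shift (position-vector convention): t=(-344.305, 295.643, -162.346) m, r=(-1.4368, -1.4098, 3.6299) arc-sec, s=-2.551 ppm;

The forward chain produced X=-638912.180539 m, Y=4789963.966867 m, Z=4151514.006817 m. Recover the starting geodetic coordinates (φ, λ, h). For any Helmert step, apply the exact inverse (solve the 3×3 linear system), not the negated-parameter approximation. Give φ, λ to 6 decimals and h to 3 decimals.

start: X=-638912.1805, Y=4789963.9669, Z=4151514.0068 m
→ Helmert⁻¹: X=-638456.8382, Y=4789662.8580, Z=4151724.6714
→ Helmert⁻¹: X=-638630.2889, Y=4789014.7260, Z=4151898.9201
→ geod (Bowring, a=6378137.000): φ=40.86459700°, λ=97.59576000°, h=1277.4840 m

φ=40.864597°, λ=97.595760°, h=1277.484 m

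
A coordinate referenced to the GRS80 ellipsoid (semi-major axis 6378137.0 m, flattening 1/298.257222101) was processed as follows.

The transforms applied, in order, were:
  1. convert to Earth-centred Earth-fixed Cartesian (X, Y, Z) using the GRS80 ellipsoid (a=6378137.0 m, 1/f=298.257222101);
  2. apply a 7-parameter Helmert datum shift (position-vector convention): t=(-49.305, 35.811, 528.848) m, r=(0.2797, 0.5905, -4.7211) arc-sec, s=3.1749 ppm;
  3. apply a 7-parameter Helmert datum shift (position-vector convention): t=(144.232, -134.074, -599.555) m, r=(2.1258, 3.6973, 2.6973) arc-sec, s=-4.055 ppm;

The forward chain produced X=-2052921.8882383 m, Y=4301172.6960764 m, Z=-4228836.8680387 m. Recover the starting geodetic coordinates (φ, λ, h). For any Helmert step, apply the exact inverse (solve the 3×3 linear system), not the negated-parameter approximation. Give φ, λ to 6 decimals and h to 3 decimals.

start: X=-2052921.8882, Y=4301172.6961, Z=-4228836.8680 m
→ Helmert⁻¹: X=-2052942.4048, Y=4301307.4801, Z=-4228335.5876
→ Helmert⁻¹: X=-2052972.9239, Y=4301205.2890, Z=-4228862.7193
→ geod (Bowring, a=6378137.000): φ=-41.77343200°, λ=115.51522600°, h=2992.3760 m

φ=-41.773432°, λ=115.515226°, h=2992.376 m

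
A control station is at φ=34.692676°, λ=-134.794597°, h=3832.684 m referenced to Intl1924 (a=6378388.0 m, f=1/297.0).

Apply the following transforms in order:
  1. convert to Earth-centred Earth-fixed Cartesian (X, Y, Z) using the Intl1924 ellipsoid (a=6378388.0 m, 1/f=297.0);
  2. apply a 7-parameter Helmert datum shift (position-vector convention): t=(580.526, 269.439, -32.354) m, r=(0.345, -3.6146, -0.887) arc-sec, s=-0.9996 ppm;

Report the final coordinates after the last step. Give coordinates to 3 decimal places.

X=-3700790.916 m, Y=-3727646.350 m, Z=3612016.788 m

start: φ=34.692676°, λ=-134.794597°, h=3832.684 m
→ ECEF (a=6378388.000, f=1/297.0): X=-3701295.8117, Y=-3727929.3909, Z=3612123.8497
→ Helmert 7p (PV): X=-3700790.9161, Y=-3727646.3504, Z=3612016.7879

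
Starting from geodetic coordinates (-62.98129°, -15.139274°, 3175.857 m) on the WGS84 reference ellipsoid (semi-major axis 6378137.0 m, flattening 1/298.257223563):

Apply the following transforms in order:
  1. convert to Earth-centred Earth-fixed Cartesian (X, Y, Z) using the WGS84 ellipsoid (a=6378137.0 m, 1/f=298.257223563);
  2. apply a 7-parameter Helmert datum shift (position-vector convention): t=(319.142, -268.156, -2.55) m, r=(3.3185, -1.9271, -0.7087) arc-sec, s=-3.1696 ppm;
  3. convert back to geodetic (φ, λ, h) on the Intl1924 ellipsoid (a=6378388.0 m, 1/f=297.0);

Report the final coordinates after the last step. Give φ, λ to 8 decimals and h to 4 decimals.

φ=-62.97867008°, λ=-15.14092451°, h=3151.1055 m

start: φ=-62.981290°, λ=-15.139274°, h=3175.857 m
→ ECEF (a=6378137.000, f=1/298.257223563): X=2805761.3693, Y=-759116.1575, Z=-5661860.2871
→ Helmert 7p (PV): X=2806121.9077, Y=-759300.4568, Z=-5661830.8906
→ geod (Bowring, a=6378388.000): φ=-62.97867008°, λ=-15.14092451°, h=3151.1055 m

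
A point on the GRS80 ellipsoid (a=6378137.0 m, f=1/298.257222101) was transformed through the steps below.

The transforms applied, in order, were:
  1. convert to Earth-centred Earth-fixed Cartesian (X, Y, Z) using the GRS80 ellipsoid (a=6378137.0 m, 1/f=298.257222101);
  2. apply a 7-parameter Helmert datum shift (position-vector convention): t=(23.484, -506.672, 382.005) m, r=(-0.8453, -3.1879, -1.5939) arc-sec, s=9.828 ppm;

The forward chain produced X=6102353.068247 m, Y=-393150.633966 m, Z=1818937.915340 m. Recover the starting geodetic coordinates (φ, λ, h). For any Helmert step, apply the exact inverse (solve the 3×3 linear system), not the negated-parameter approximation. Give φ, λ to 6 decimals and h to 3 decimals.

start: X=6102353.0682, Y=-393150.6340, Z=1818937.9153 m
→ Helmert⁻¹: X=6102300.7496, Y=-392600.4001, Z=1818442.1155
→ geod (Bowring, a=6378137.000): φ=16.66671300°, λ=-3.68113400°, h=3180.7140 m

φ=16.666713°, λ=-3.681134°, h=3180.714 m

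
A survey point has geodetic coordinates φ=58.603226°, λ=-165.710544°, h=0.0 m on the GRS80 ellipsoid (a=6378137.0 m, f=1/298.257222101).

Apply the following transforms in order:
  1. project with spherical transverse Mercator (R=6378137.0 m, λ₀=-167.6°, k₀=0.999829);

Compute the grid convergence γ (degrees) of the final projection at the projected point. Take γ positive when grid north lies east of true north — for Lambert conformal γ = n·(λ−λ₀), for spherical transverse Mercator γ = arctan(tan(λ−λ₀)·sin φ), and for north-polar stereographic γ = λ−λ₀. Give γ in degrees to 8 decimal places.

1.61296077

start: φ=58.603226°, λ=-165.710544°, h=0.000 m
→ into tm (λ₀=-167.6°): φ=58.60322600°, λ−λ₀=1.88945600°
convergence γ = 1.61296077°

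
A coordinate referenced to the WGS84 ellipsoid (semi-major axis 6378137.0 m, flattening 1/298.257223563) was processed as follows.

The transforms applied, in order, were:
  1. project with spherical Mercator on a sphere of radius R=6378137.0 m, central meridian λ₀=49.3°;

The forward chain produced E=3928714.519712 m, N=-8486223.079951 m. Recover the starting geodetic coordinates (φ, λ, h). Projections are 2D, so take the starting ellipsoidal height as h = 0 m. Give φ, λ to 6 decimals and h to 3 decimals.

φ=-60.386180°, λ=84.592243°, h=0.000 m

start: E=3928714.5197, N=-8486223.0800 m
→ merc⁻¹: φ=-60.38618000°, λ=84.59224300°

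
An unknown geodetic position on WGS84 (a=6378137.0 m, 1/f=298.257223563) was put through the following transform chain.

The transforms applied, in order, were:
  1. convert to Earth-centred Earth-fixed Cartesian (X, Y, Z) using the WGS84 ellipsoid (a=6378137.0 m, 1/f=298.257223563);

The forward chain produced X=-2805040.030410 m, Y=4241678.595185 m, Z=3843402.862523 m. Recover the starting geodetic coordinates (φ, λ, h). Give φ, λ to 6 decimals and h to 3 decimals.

φ=37.266783°, λ=123.476833°, h=3972.700 m

start: X=-2805040.0304, Y=4241678.5952, Z=3843402.8625 m
→ geod (Bowring, a=6378137.000): φ=37.26678300°, λ=123.47683300°, h=3972.7000 m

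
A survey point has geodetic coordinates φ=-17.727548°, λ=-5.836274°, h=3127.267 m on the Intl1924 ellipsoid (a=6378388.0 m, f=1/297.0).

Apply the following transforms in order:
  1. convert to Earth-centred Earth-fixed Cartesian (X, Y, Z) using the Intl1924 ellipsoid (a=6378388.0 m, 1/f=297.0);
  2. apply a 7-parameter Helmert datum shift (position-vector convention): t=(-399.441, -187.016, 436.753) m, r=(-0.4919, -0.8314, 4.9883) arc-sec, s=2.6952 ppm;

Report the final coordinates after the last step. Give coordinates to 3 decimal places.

start: φ=-17.727548°, λ=-5.836274°, h=3127.267 m
→ ECEF (a=6378388.000, f=1/297.0): X=6048867.0384, Y=-618290.8114, Z=-1930659.3655
→ Helmert 7p (PV): X=6048506.6351, Y=-618337.8121, Z=-1930201.9601

X=6048506.635 m, Y=-618337.812 m, Z=-1930201.960 m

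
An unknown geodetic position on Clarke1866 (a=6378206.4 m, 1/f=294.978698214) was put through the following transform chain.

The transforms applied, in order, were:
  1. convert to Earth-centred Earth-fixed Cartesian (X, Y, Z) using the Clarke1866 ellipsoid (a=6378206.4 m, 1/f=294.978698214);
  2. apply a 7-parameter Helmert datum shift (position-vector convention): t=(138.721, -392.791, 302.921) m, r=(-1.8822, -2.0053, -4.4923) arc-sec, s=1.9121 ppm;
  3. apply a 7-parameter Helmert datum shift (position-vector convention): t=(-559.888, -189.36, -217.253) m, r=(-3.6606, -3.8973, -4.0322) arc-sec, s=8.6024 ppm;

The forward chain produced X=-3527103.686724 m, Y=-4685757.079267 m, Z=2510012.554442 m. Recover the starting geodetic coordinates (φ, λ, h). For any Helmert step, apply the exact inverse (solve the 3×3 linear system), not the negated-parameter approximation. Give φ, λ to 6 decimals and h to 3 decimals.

φ=23.312245°, λ=-126.966633°, h=3810.101 m

start: X=-3527103.6867, Y=-4685757.0793, Z=2510012.5544 m
→ Helmert⁻¹: X=-3526374.4351, Y=-4685640.8970, Z=2510191.6867
→ Helmert⁻¹: X=-3526379.9688, Y=-4685338.8524, Z=2509875.4955
→ geod (Bowring, a=6378206.400): φ=23.31224500°, λ=-126.96663300°, h=3810.1010 m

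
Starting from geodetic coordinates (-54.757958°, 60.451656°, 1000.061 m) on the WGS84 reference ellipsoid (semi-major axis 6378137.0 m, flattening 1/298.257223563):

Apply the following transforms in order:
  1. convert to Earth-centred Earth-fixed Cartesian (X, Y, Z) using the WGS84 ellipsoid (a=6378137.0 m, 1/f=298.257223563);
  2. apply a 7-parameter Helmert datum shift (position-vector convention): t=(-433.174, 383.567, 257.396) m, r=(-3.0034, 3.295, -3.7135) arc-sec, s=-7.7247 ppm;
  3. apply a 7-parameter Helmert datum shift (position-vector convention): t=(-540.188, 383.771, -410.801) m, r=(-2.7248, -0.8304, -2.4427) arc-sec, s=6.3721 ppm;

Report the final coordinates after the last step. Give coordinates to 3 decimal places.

X=1818420.258 m, Y=3209955.172 m, Z=-5186956.291 m

start: φ=-54.757958°, λ=60.451656°, h=1000.061 m
→ ECEF (a=6378137.000, f=1/298.257223563): X=1819362.2678, Y=3209390.5054, Z=-5186699.0311
→ Helmert 7p (PV): X=1818889.9649, Y=3209641.0037, Z=-5186477.3640
→ Helmert 7p (PV): X=1818420.2579, Y=3209955.1716, Z=-5186956.2913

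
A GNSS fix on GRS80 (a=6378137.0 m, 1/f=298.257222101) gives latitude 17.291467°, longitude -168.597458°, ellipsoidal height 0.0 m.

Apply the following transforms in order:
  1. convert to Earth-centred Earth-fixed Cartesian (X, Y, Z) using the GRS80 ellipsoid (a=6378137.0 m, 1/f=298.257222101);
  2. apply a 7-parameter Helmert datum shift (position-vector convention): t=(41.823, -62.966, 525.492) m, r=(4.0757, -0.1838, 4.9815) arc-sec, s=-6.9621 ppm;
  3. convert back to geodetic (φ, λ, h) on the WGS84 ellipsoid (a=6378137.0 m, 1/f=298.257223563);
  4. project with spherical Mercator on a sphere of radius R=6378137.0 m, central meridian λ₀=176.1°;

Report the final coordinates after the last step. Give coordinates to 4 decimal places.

E=1703736.3598 m, N=1955285.5517 m

start: φ=17.291467°, λ=-168.597458°, h=0.000 m
→ ECEF (a=6378137.000, f=1/298.257222101): X=-5971444.1530, Y=-1204330.0519, Z=1883656.7136
→ Helmert 7p (PV): X=-5971333.3491, Y=-1204566.0685, Z=1884139.9735
→ geod (Bowring, a=6378137.000): φ=17.29580255°, λ=-168.59507588°, h=84.5077 m
→ merc (R=6378137.0, λ₀=176.1°): E=1703736.3598, N=1955285.5517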